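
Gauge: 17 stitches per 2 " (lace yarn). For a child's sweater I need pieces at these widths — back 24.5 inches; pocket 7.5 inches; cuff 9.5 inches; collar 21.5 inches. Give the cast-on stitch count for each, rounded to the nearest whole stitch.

back 208; pocket 64; cuff 81; collar 183.

Rate = 17/2 = 8.5 sts per in.
back: 24.5 × 8.5 = 208.25 → 208.
pocket: 7.5 × 8.5 = 63.75 → 64.
cuff: 9.5 × 8.5 = 80.75 → 81.
collar: 21.5 × 8.5 = 182.75 → 183.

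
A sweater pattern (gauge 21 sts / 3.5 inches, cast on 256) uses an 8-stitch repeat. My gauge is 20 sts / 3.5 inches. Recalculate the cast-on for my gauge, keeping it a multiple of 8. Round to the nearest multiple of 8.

CO 240 sts.

256 × 20 / 21 = 243.81.
Nearest multiple of 8: 240.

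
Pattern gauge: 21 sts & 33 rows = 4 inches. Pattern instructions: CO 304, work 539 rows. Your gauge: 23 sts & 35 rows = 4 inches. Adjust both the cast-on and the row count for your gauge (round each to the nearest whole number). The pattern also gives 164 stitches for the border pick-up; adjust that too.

Stitches: 304 × 23/21 = 332.95 → 333.
Rows: 539 × 35/33 = 571.67 → 572.
border pick-up: 164 × 23/21 = 179.62 → 180.

Cast on 333 stitches; work 572 rows; border pick-up 180 stitches.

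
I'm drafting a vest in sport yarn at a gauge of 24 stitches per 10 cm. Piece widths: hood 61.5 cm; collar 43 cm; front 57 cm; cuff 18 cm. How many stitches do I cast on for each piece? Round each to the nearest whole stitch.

hood 148; collar 103; front 137; cuff 43.

Rate = 24/10 = 2.4 sts per cm.
hood: 61.5 × 2.4 = 147.60 → 148.
collar: 43 × 2.4 = 103.20 → 103.
front: 57 × 2.4 = 136.80 → 137.
cuff: 18 × 2.4 = 43.20 → 43.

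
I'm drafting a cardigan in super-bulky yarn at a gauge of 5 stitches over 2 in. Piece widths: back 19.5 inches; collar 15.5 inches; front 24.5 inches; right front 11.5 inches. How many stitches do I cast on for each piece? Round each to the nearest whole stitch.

Rate = 5/2 = 2.5 sts per in.
back: 19.5 × 2.5 = 48.75 → 49.
collar: 15.5 × 2.5 = 38.75 → 39.
front: 24.5 × 2.5 = 61.25 → 61.
right front: 11.5 × 2.5 = 28.75 → 29.

back 49; collar 39; front 61; right front 29.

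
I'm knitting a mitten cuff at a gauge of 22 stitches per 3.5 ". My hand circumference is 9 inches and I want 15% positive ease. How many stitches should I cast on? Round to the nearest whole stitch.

Finished = 9 × 1.15 = 10.35 in.
22 / 3.5 = 6.286 sts per inch.
10.35 × 6.286 = 65.06 sts.
→ 65 sts.

CO 65 sts.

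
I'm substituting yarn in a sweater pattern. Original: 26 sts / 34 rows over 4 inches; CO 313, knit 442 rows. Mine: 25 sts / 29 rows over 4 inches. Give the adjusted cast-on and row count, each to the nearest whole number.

Stitches: 313 × 25/26 = 300.96 → 301.
Rows: 442 × 29/34 = 377.00 → 377.

Cast on 301 stitches; work 377 rows.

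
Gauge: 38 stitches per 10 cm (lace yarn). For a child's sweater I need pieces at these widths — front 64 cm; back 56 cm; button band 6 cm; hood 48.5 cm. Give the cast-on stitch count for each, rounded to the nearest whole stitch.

Rate = 38/10 = 3.8 sts per cm.
front: 64 × 3.8 = 243.20 → 243.
back: 56 × 3.8 = 212.80 → 213.
button band: 6 × 3.8 = 22.80 → 23.
hood: 48.5 × 3.8 = 184.30 → 184.

front 243; back 213; button band 23; hood 184.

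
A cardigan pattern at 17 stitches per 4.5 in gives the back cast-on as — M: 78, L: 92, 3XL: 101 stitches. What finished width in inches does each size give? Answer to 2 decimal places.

M 20.65 inches; L 24.35 inches; 3XL 26.74 inches.

17/4.5 = 3.778 sts per in.
M: 78 / 3.778 = 20.647 → 20.65 in.
L: 92 / 3.778 = 24.353 → 24.35 in.
3XL: 101 / 3.778 = 26.735 → 26.74 in.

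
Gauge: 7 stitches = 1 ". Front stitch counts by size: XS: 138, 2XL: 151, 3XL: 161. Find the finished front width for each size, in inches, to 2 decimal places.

XS 19.71 inches; 2XL 21.57 inches; 3XL 23.00 inches.

7/1 = 7 sts per in.
XS: 138 / 7 = 19.714 → 19.71 in.
2XL: 151 / 7 = 21.571 → 21.57 in.
3XL: 161 / 7 = 23.000 → 23.00 in.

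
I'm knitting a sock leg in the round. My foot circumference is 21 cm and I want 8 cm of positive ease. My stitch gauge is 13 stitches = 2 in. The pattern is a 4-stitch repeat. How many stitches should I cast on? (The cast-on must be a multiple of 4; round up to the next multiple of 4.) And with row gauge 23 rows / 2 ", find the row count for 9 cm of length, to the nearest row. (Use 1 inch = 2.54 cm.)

Cast on 76 stitches; work 41 rows.

Finished = 21 + 8 = 29 cm.
29 cm × 1/2.54 = 11.42 inches.
13/2 = 6.5 sts per in; 11.42 × 6.5 = 74.21 sts.
Next multiple of 4 → 76.
9 cm = 3.54 inches; × 11.5 = 40.75 → 41 rows.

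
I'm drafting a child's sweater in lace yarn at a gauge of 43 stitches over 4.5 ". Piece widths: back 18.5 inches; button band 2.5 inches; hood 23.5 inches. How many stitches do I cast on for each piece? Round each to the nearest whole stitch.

Rate = 43/4.5 = 9.556 sts per in.
back: 18.5 × 9.556 = 176.78 → 177.
button band: 2.5 × 9.556 = 23.89 → 24.
hood: 23.5 × 9.556 = 224.56 → 225.

back 177; button band 24; hood 225.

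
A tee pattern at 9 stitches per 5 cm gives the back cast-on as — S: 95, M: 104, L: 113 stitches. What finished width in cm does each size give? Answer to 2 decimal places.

9/5 = 1.8 sts per cm.
S: 95 / 1.8 = 52.778 → 52.78 cm.
M: 104 / 1.8 = 57.778 → 57.78 cm.
L: 113 / 1.8 = 62.778 → 62.78 cm.

S 52.78 cm; M 57.78 cm; L 62.78 cm.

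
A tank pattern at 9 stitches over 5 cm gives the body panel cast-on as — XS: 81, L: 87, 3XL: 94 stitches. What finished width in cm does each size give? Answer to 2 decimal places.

XS 45.00 cm; L 48.33 cm; 3XL 52.22 cm.

9/5 = 1.8 sts per cm.
XS: 81 / 1.8 = 45.000 → 45.00 cm.
L: 87 / 1.8 = 48.333 → 48.33 cm.
3XL: 94 / 1.8 = 52.222 → 52.22 cm.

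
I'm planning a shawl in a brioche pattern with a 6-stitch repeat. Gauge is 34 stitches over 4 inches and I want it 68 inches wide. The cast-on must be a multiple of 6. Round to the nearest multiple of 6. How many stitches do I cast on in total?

34 / 4 = 8.5 sts per inch.
68 × 8.5 = 578.00 sts.
Nearest multiple of 6: 576.

CO 576 sts.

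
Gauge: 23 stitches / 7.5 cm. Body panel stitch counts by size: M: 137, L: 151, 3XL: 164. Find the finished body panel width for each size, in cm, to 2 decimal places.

23/7.5 = 3.067 sts per cm.
M: 137 / 3.067 = 44.674 → 44.67 cm.
L: 151 / 3.067 = 49.239 → 49.24 cm.
3XL: 164 / 3.067 = 53.478 → 53.48 cm.

M 44.67 cm; L 49.24 cm; 3XL 53.48 cm.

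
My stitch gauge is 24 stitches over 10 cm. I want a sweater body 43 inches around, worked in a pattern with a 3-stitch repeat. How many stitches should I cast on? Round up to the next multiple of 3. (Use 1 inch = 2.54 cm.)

CO 264 sts.

43 in = 43 × 2.54 = 109.22 cm.
24 / 10 = 2.4 sts/cm.
109.22 × 2.4 = 262.13 sts.
→ 264.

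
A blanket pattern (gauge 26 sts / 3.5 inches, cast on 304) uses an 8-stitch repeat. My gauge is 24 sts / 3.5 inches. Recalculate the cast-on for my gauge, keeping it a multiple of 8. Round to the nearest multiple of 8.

Cast on 280 stitches.

304 × 24 / 26 = 280.62.
Nearest multiple of 8: 280.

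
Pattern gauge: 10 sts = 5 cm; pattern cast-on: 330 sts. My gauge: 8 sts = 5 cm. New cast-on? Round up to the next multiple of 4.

264 stitches.

Scale factor = 8 / 10 = 0.800.
330 × 8 / 10 = 264.00 sts.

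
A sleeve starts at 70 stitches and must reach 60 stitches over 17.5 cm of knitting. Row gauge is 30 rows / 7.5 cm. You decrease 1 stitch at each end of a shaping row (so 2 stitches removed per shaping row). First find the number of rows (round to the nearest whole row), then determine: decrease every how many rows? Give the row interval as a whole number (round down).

Decrease every 14th row.

Rows = 17.5 × 4 = 70.0 → 70 rows.
Stitches to remove: 10 → 5 shaping rows (at 2 st each).
70 / 5 = 14.00 → every 14 rows.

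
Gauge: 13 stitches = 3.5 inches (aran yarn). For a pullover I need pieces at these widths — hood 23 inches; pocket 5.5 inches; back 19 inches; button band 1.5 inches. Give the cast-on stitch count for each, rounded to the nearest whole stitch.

hood 85; pocket 20; back 71; button band 6.

Rate = 13/3.5 = 3.714 sts per in.
hood: 23 × 3.714 = 85.43 → 85.
pocket: 5.5 × 3.714 = 20.43 → 20.
back: 19 × 3.714 = 70.57 → 71.
button band: 1.5 × 3.714 = 5.57 → 6.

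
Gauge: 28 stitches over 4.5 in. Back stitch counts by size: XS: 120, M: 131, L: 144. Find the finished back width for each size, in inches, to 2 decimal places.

28/4.5 = 6.222 sts per in.
XS: 120 / 6.222 = 19.286 → 19.29 in.
M: 131 / 6.222 = 21.054 → 21.05 in.
L: 144 / 6.222 = 23.143 → 23.14 in.

XS 19.29 inches; M 21.05 inches; L 23.14 inches.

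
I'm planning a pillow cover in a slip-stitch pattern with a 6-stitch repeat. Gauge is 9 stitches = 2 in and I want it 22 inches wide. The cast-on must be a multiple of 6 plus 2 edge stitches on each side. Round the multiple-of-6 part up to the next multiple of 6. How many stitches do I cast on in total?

9 / 2 = 4.5 sts per inch.
22 × 4.5 = 99.00 sts.
Less 4 edge sts → 95.00 for the repeat.
Next multiple of 6: 96.
Add back 4 edge sts → 100.

100 stitches.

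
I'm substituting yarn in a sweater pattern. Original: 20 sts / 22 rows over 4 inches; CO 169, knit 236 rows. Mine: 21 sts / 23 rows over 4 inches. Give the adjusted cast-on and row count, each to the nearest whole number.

Cast on 177 stitches; work 247 rows.

Stitches: 169 × 21/20 = 177.45 → 177.
Rows: 236 × 23/22 = 246.73 → 247.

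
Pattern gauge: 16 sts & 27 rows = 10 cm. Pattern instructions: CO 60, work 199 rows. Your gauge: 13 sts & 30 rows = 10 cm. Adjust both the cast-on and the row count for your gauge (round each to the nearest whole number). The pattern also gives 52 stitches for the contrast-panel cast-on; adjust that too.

Stitches: 60 × 13/16 = 48.75 → 49.
Rows: 199 × 30/27 = 221.11 → 221.
contrast-panel cast-on: 52 × 13/16 = 42.25 → 42.

Cast on 49 stitches; work 221 rows; contrast-panel cast-on 42 stitches.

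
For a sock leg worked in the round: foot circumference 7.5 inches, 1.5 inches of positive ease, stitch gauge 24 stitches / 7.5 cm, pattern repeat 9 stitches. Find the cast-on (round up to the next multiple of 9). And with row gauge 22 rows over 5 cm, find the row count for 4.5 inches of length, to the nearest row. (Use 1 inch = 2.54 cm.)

Cast on 81 stitches; work 50 rows.

Finished = 7.5 + 1.5 = 9 inches.
9 inches × 2.54 = 22.86 cm.
24/7.5 = 3.2 sts per cm; 22.86 × 3.2 = 73.15 sts.
Next multiple of 9 → 81.
4.5 inches = 11.43 cm; × 4.4 = 50.29 → 50 rows.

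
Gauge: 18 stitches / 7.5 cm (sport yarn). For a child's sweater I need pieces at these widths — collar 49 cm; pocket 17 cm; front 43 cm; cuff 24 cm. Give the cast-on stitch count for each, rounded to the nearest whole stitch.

Rate = 18/7.5 = 2.4 sts per cm.
collar: 49 × 2.4 = 117.60 → 118.
pocket: 17 × 2.4 = 40.80 → 41.
front: 43 × 2.4 = 103.20 → 103.
cuff: 24 × 2.4 = 57.60 → 58.

collar 118; pocket 41; front 103; cuff 58.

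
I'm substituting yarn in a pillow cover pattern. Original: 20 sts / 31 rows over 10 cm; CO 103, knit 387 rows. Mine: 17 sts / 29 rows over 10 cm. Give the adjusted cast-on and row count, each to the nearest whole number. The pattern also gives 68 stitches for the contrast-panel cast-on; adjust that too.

Stitches: 103 × 17/20 = 87.55 → 88.
Rows: 387 × 29/31 = 362.03 → 362.
contrast-panel cast-on: 68 × 17/20 = 57.80 → 58.

Cast on 88 stitches; work 362 rows; contrast-panel cast-on 58 stitches.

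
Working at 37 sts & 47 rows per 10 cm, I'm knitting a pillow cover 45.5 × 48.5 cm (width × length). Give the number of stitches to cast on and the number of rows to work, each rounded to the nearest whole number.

Stitch gauge = 37/10 = 3.7 sts/cm; 45.5 × 3.7 = 168.35 → 168 sts.
Row gauge = 47/10 = 4.7 rows/cm; 48.5 × 4.7 = 227.95 → 228 rows.

Cast on 168 stitches and work 228 rows.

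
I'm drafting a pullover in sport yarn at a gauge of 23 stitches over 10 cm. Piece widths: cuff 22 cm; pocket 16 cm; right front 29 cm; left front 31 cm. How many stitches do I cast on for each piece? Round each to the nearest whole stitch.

Rate = 23/10 = 2.3 sts per cm.
cuff: 22 × 2.3 = 50.60 → 51.
pocket: 16 × 2.3 = 36.80 → 37.
right front: 29 × 2.3 = 66.70 → 67.
left front: 31 × 2.3 = 71.30 → 71.

cuff 51; pocket 37; right front 67; left front 71.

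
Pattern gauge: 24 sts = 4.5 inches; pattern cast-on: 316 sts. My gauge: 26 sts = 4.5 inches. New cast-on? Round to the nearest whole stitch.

Scale factor = 26 / 24 = 1.083.
316 × 26 / 24 = 342.33 sts.
→ 342 sts.

CO 342 sts.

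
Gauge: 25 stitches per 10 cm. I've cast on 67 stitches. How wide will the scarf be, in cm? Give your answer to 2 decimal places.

26.80 cm.

25 stitches / 10 cm = 2.5 stitches per cm.
67 / 2.5 = 26.800 cm.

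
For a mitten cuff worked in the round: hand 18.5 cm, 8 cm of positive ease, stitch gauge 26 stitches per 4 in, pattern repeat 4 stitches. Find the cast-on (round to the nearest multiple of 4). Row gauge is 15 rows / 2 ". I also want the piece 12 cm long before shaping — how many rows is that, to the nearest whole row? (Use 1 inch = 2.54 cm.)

Finished = 18.5 + 8 = 26.5 cm.
26.5 cm × 1/2.54 = 10.43 inches.
26/4 = 6.5 sts per in; 10.43 × 6.5 = 67.81 sts.
Nearest multiple of 4 → 68.
12 cm = 4.72 inches; × 7.5 = 35.43 → 35 rows.

Cast on 68 stitches; work 35 rows.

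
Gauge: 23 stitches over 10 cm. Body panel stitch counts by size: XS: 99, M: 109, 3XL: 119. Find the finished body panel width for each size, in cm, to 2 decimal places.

23/10 = 2.3 sts per cm.
XS: 99 / 2.3 = 43.043 → 43.04 cm.
M: 109 / 2.3 = 47.391 → 47.39 cm.
3XL: 119 / 2.3 = 51.739 → 51.74 cm.

XS 43.04 cm; M 47.39 cm; 3XL 51.74 cm.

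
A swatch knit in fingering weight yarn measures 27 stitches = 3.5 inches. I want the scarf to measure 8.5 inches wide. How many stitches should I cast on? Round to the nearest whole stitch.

27 stitches / 3.5 in = 7.714 stitches per inch.
8.5 × 7.714 = 65.57 stitches.
Round to nearest → 66.

CO 66 sts.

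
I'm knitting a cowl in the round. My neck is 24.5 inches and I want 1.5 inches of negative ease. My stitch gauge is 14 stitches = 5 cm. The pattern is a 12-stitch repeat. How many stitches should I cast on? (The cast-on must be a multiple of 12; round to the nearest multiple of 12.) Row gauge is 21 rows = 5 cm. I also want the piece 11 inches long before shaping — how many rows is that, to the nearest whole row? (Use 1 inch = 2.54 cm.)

Finished = 24.5 − 1.5 = 23 inches.
23 inches × 2.54 = 58.42 cm.
14/5 = 2.8 sts per cm; 58.42 × 2.8 = 163.58 sts.
Nearest multiple of 12 → 168.
11 inches = 27.94 cm; × 4.2 = 117.35 → 117 rows.

Cast on 168 stitches; work 117 rows.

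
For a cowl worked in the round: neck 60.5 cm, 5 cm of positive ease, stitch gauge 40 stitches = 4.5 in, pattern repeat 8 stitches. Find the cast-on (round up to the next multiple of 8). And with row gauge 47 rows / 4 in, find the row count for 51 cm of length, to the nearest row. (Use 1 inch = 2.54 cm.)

Finished = 60.5 + 5 = 65.5 cm.
65.5 cm × 1/2.54 = 25.79 inches.
40/4.5 = 8.889 sts per in; 25.79 × 8.889 = 229.22 sts.
Next multiple of 8 → 232.
51 cm = 20.08 inches; × 11.75 = 235.93 → 236 rows.

Cast on 232 stitches; work 236 rows.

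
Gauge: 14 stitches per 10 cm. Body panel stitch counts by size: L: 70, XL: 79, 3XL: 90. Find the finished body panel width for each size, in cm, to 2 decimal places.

L 50.00 cm; XL 56.43 cm; 3XL 64.29 cm.

14/10 = 1.4 sts per cm.
L: 70 / 1.4 = 50.000 → 50.00 cm.
XL: 79 / 1.4 = 56.429 → 56.43 cm.
3XL: 90 / 1.4 = 64.286 → 64.29 cm.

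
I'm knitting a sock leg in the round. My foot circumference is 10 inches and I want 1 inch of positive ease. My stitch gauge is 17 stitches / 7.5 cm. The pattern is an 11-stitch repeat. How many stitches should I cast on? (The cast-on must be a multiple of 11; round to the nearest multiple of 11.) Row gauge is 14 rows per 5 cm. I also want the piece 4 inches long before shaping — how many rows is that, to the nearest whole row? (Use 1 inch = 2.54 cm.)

Cast on 66 stitches; work 28 rows.

Finished = 10 + 1 = 11 inches.
11 inches × 2.54 = 27.94 cm.
17/7.5 = 2.267 sts per cm; 27.94 × 2.267 = 63.33 sts.
Nearest multiple of 11 → 66.
4 inches = 10.16 cm; × 2.8 = 28.45 → 28 rows.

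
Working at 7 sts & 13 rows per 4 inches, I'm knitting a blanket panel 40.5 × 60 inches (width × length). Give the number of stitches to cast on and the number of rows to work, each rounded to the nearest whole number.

Cast on 71 stitches and work 195 rows.

Stitch gauge = 7/4 = 1.75 sts/in; 40.5 × 1.75 = 70.88 → 71 sts.
Row gauge = 13/4 = 3.25 rows/in; 60 × 3.25 = 195.00 → 195 rows.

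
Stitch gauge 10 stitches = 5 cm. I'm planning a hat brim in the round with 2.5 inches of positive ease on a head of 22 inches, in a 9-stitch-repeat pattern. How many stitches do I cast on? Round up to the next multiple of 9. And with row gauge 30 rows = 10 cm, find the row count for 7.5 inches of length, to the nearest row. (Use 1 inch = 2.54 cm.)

Cast on 126 stitches; work 57 rows.

Finished = 22 + 2.5 = 24.5 inches.
24.5 inches × 2.54 = 62.23 cm.
10/5 = 2 sts per cm; 62.23 × 2 = 124.46 sts.
Next multiple of 9 → 126.
7.5 inches = 19.05 cm; × 3 = 57.15 → 57 rows.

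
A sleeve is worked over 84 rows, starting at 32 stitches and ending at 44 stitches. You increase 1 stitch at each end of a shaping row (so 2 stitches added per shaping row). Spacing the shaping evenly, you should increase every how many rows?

Increase every 14th row.

Stitches to add: |44 − 32| = 12.
Shaping rows needed: 12 / 2 = 6.
84 rows / 6 = every 14 rows.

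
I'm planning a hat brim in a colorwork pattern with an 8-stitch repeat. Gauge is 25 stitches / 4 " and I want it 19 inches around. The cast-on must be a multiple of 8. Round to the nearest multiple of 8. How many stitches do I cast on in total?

CO 120 sts.

25 / 4 = 6.25 sts per inch.
19 × 6.25 = 118.75 sts.
Nearest multiple of 8: 120.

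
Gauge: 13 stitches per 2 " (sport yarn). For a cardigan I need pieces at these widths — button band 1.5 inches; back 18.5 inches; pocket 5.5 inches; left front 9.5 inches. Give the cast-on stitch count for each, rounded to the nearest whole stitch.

Rate = 13/2 = 6.5 sts per in.
button band: 1.5 × 6.5 = 9.75 → 10.
back: 18.5 × 6.5 = 120.25 → 120.
pocket: 5.5 × 6.5 = 35.75 → 36.
left front: 9.5 × 6.5 = 61.75 → 62.

button band 10; back 120; pocket 36; left front 62.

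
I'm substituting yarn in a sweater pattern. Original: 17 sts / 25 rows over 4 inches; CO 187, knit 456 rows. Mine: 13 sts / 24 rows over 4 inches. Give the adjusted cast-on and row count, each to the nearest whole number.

Stitches: 187 × 13/17 = 143.00 → 143.
Rows: 456 × 24/25 = 437.76 → 438.

Cast on 143 stitches; work 438 rows.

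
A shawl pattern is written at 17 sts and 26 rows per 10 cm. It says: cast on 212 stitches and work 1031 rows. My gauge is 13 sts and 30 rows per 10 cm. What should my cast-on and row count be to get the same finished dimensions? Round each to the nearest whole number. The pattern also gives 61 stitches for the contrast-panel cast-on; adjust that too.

Stitches: 212 × 13/17 = 162.12 → 162.
Rows: 1031 × 30/26 = 1189.62 → 1190.
contrast-panel cast-on: 61 × 13/17 = 46.65 → 47.

Cast on 162 stitches; work 1190 rows; contrast-panel cast-on 47 stitches.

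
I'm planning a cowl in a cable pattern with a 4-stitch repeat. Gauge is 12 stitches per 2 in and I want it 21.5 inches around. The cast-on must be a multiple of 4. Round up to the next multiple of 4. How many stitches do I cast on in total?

CO 132 sts.

12 / 2 = 6 sts per inch.
21.5 × 6 = 129.00 sts.
Next multiple of 4: 132.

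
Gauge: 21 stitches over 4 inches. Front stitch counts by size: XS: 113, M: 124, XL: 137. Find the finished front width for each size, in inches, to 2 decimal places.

XS 21.52 inches; M 23.62 inches; XL 26.10 inches.

21/4 = 5.25 sts per in.
XS: 113 / 5.25 = 21.524 → 21.52 in.
M: 124 / 5.25 = 23.619 → 23.62 in.
XL: 137 / 5.25 = 26.095 → 26.10 in.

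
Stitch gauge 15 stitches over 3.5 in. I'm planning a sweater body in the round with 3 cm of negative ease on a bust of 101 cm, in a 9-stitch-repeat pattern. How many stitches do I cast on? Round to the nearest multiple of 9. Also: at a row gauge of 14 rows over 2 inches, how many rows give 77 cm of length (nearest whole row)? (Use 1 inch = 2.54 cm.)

Finished = 101 − 3 = 98 cm.
98 cm × 1/2.54 = 38.58 inches.
15/3.5 = 4.286 sts per in; 38.58 × 4.286 = 165.35 sts.
Nearest multiple of 9 → 162.
77 cm = 30.31 inches; × 7 = 212.20 → 212 rows.

Cast on 162 stitches; work 212 rows.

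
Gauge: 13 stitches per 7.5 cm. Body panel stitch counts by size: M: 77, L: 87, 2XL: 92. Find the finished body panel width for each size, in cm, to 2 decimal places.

M 44.42 cm; L 50.19 cm; 2XL 53.08 cm.

13/7.5 = 1.733 sts per cm.
M: 77 / 1.733 = 44.423 → 44.42 cm.
L: 87 / 1.733 = 50.192 → 50.19 cm.
2XL: 92 / 1.733 = 53.077 → 53.08 cm.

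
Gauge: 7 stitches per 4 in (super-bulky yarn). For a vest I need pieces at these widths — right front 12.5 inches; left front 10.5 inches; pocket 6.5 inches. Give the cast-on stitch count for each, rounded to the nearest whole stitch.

Rate = 7/4 = 1.75 sts per in.
right front: 12.5 × 1.75 = 21.88 → 22.
left front: 10.5 × 1.75 = 18.38 → 18.
pocket: 6.5 × 1.75 = 11.38 → 11.

right front 22; left front 18; pocket 11.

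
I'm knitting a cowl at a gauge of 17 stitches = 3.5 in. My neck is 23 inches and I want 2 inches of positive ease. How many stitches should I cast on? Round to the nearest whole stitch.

Finished = 23 + 2 = 25 in.
17 / 3.5 = 4.857 sts per inch.
25.00 × 4.857 = 121.43 sts.
→ 121 sts.

Cast on 121 stitches.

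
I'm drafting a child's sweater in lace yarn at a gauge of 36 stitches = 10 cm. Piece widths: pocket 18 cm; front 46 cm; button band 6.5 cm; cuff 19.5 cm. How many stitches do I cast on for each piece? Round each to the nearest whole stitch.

Rate = 36/10 = 3.6 sts per cm.
pocket: 18 × 3.6 = 64.80 → 65.
front: 46 × 3.6 = 165.60 → 166.
button band: 6.5 × 3.6 = 23.40 → 23.
cuff: 19.5 × 3.6 = 70.20 → 70.

pocket 65; front 166; button band 23; cuff 70.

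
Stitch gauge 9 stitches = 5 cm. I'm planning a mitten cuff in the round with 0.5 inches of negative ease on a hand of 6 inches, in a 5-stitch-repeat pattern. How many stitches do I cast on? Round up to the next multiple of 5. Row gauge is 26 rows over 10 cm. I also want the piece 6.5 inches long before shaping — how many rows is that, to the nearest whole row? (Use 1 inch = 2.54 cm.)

Cast on 30 stitches; work 43 rows.

Finished = 6 − 0.5 = 5.5 inches.
5.5 inches × 2.54 = 13.97 cm.
9/5 = 1.8 sts per cm; 13.97 × 1.8 = 25.15 sts.
Next multiple of 5 → 30.
6.5 inches = 16.51 cm; × 2.6 = 42.93 → 43 rows.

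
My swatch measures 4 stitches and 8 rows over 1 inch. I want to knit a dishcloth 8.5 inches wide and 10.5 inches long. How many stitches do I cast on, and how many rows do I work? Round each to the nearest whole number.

Stitch gauge = 4/1 = 4 sts/in; 8.5 × 4 = 34.00 → 34 sts.
Row gauge = 8/1 = 8 rows/in; 10.5 × 8 = 84.00 → 84 rows.

Cast on 34 stitches and work 84 rows.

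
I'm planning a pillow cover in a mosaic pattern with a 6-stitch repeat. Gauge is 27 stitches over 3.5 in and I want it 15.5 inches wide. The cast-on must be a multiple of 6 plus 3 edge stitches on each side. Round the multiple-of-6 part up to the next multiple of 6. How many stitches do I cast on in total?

27 / 3.5 = 7.714 sts per inch.
15.5 × 7.714 = 119.57 sts.
Less 6 edge sts → 113.57 for the repeat.
Next multiple of 6: 114.
Add back 6 edge sts → 120.

CO 120 sts.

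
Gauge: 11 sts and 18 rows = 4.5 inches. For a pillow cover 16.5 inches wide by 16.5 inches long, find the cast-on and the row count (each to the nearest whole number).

Cast on 40 stitches and work 66 rows.

Stitch gauge = 11/4.5 = 2.444 sts/in; 16.5 × 2.444 = 40.33 → 40 sts.
Row gauge = 18/4.5 = 4 rows/in; 16.5 × 4 = 66.00 → 66 rows.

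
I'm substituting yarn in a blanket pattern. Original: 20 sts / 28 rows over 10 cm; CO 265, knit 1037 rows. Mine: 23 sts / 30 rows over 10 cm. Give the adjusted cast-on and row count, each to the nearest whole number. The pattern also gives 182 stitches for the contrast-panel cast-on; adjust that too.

Stitches: 265 × 23/20 = 304.75 → 305.
Rows: 1037 × 30/28 = 1111.07 → 1111.
contrast-panel cast-on: 182 × 23/20 = 209.30 → 209.

Cast on 305 stitches; work 1111 rows; contrast-panel cast-on 209 stitches.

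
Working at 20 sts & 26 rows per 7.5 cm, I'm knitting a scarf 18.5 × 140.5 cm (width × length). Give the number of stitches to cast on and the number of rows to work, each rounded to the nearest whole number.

Stitch gauge = 20/7.5 = 2.667 sts/cm; 18.5 × 2.667 = 49.33 → 49 sts.
Row gauge = 26/7.5 = 3.467 rows/cm; 140.5 × 3.467 = 487.07 → 487 rows.

Cast on 49 stitches and work 487 rows.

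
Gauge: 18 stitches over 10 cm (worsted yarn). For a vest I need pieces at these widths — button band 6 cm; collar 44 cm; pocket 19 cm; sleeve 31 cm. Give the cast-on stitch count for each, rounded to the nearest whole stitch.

button band 11; collar 79; pocket 34; sleeve 56.

Rate = 18/10 = 1.8 sts per cm.
button band: 6 × 1.8 = 10.80 → 11.
collar: 44 × 1.8 = 79.20 → 79.
pocket: 19 × 1.8 = 34.20 → 34.
sleeve: 31 × 1.8 = 55.80 → 56.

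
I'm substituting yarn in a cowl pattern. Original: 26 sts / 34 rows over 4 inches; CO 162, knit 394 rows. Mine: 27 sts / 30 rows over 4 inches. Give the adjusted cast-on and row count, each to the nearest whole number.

Stitches: 162 × 27/26 = 168.23 → 168.
Rows: 394 × 30/34 = 347.65 → 348.

Cast on 168 stitches; work 348 rows.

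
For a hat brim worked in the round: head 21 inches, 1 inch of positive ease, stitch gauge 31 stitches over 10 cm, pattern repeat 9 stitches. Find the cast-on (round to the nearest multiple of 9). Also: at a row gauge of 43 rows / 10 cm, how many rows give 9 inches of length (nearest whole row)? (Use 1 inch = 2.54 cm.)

Cast on 171 stitches; work 98 rows.

Finished = 21 + 1 = 22 inches.
22 inches × 2.54 = 55.88 cm.
31/10 = 3.1 sts per cm; 55.88 × 3.1 = 173.23 sts.
Nearest multiple of 9 → 171.
9 inches = 22.86 cm; × 4.3 = 98.30 → 98 rows.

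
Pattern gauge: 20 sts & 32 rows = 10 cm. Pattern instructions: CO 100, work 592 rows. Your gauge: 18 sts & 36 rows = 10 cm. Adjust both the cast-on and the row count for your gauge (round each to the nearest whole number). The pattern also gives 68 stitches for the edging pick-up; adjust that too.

Cast on 90 stitches; work 666 rows; edging pick-up 61 stitches.

Stitches: 100 × 18/20 = 90.00 → 90.
Rows: 592 × 36/32 = 666.00 → 666.
edging pick-up: 68 × 18/20 = 61.20 → 61.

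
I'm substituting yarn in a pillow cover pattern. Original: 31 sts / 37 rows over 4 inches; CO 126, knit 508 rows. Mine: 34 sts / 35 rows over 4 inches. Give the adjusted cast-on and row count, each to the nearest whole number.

Cast on 138 stitches; work 481 rows.

Stitches: 126 × 34/31 = 138.19 → 138.
Rows: 508 × 35/37 = 480.54 → 481.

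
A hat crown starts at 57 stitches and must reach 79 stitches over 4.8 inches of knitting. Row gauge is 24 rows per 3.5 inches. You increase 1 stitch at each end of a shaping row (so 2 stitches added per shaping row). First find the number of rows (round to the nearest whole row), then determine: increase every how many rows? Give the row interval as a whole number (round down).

Increase every 3rd row.

Rows = 4.8 × 6.857 = 32.9 → 33 rows.
Stitches to add: 22 → 11 shaping rows (at 2 st each).
33 / 11 = 3.00 → every 3 rows.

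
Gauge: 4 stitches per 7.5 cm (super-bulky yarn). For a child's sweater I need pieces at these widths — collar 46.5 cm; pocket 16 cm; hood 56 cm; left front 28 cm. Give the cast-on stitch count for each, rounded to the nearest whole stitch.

Rate = 4/7.5 = 0.533 sts per cm.
collar: 46.5 × 0.533 = 24.80 → 25.
pocket: 16 × 0.533 = 8.53 → 9.
hood: 56 × 0.533 = 29.87 → 30.
left front: 28 × 0.533 = 14.93 → 15.

collar 25; pocket 9; hood 30; left front 15.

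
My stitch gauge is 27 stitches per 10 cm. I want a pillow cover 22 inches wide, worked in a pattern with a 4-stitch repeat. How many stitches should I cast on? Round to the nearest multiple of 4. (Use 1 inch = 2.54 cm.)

22 in = 22 × 2.54 = 55.88 cm.
27 / 10 = 2.7 sts/cm.
55.88 × 2.7 = 150.88 sts.
→ 152.

152 stitches.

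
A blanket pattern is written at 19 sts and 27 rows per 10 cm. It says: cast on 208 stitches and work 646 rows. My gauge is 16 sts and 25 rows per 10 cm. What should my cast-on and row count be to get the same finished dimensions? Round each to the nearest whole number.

Cast on 175 stitches; work 598 rows.

Stitches: 208 × 16/19 = 175.16 → 175.
Rows: 646 × 25/27 = 598.15 → 598.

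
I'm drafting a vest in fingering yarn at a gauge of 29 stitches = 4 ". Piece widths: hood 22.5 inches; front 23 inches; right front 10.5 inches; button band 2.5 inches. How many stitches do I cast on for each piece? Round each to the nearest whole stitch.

Rate = 29/4 = 7.25 sts per in.
hood: 22.5 × 7.25 = 163.12 → 163.
front: 23 × 7.25 = 166.75 → 167.
right front: 10.5 × 7.25 = 76.12 → 76.
button band: 2.5 × 7.25 = 18.12 → 18.

hood 163; front 167; right front 76; button band 18.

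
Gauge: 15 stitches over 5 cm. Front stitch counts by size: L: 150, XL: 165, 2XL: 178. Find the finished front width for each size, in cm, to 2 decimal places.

L 50.00 cm; XL 55.00 cm; 2XL 59.33 cm.

15/5 = 3 sts per cm.
L: 150 / 3 = 50.000 → 50.00 cm.
XL: 165 / 3 = 55.000 → 55.00 cm.
2XL: 178 / 3 = 59.333 → 59.33 cm.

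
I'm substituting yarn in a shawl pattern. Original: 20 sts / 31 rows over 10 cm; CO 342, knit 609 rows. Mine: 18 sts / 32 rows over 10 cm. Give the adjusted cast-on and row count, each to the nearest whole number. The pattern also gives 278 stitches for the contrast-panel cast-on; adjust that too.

Stitches: 342 × 18/20 = 307.80 → 308.
Rows: 609 × 32/31 = 628.65 → 629.
contrast-panel cast-on: 278 × 18/20 = 250.20 → 250.

Cast on 308 stitches; work 629 rows; contrast-panel cast-on 250 stitches.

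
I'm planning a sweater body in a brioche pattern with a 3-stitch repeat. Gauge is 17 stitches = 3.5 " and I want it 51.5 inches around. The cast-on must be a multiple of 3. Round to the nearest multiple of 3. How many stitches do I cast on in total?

17 / 3.5 = 4.857 sts per inch.
51.5 × 4.857 = 250.14 sts.
Nearest multiple of 3: 249.

249 stitches.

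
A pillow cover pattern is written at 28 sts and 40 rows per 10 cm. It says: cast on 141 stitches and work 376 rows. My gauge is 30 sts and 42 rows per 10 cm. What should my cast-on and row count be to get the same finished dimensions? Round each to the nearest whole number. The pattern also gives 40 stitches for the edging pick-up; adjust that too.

Cast on 151 stitches; work 395 rows; edging pick-up 43 stitches.

Stitches: 141 × 30/28 = 151.07 → 151.
Rows: 376 × 42/40 = 394.80 → 395.
edging pick-up: 40 × 30/28 = 42.86 → 43.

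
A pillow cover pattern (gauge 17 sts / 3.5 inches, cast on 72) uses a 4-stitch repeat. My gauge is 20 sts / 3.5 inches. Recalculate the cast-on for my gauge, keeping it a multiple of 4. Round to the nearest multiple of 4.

CO 84 sts.

72 × 20 / 17 = 84.71.
Nearest multiple of 4: 84.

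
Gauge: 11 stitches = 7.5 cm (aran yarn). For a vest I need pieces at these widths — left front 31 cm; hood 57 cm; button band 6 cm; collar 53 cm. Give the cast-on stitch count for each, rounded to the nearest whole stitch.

left front 45; hood 84; button band 9; collar 78.

Rate = 11/7.5 = 1.467 sts per cm.
left front: 31 × 1.467 = 45.47 → 45.
hood: 57 × 1.467 = 83.60 → 84.
button band: 6 × 1.467 = 8.80 → 9.
collar: 53 × 1.467 = 77.73 → 78.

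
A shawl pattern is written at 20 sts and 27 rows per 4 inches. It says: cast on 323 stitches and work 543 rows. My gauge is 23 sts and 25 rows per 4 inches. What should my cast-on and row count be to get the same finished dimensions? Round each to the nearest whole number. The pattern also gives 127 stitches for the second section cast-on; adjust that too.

Cast on 371 stitches; work 503 rows; second section cast-on 146 stitches.

Stitches: 323 × 23/20 = 371.45 → 371.
Rows: 543 × 25/27 = 502.78 → 503.
second section cast-on: 127 × 23/20 = 146.05 → 146.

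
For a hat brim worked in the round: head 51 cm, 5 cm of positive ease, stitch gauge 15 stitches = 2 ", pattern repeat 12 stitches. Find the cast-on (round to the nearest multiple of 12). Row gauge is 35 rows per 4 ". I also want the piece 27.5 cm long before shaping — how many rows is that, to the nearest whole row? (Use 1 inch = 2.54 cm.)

Finished = 51 + 5 = 56 cm.
56 cm × 1/2.54 = 22.05 inches.
15/2 = 7.5 sts per in; 22.05 × 7.5 = 165.35 sts.
Nearest multiple of 12 → 168.
27.5 cm = 10.83 inches; × 8.75 = 94.73 → 95 rows.

Cast on 168 stitches; work 95 rows.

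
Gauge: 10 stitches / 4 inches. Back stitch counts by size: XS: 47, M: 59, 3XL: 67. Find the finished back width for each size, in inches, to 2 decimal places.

10/4 = 2.5 sts per in.
XS: 47 / 2.5 = 18.800 → 18.80 in.
M: 59 / 2.5 = 23.600 → 23.60 in.
3XL: 67 / 2.5 = 26.800 → 26.80 in.

XS 18.80 inches; M 23.60 inches; 3XL 26.80 inches.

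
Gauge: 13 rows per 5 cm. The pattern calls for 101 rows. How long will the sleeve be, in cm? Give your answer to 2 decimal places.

13 rows / 5 cm = 2.6 rows per cm.
101 / 2.6 = 38.846 cm.

38.85 cm.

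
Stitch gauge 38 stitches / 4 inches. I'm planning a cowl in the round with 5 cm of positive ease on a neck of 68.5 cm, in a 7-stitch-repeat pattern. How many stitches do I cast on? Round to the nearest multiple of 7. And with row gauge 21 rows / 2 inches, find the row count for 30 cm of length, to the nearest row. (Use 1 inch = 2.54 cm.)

Cast on 273 stitches; work 124 rows.

Finished = 68.5 + 5 = 73.5 cm.
73.5 cm × 1/2.54 = 28.94 inches.
38/4 = 9.5 sts per in; 28.94 × 9.5 = 274.90 sts.
Nearest multiple of 7 → 273.
30 cm = 11.81 inches; × 10.5 = 124.02 → 124 rows.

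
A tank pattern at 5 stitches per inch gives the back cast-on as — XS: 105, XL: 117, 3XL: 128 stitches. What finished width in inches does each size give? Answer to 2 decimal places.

5/1 = 5 sts per in.
XS: 105 / 5 = 21.000 → 21.00 in.
XL: 117 / 5 = 23.400 → 23.40 in.
3XL: 128 / 5 = 25.600 → 25.60 in.

XS 21.00 inches; XL 23.40 inches; 3XL 25.60 inches.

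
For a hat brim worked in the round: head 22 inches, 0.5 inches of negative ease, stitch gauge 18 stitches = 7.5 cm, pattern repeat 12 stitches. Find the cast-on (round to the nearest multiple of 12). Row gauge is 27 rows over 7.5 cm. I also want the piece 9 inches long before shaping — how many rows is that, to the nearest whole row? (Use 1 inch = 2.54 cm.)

Cast on 132 stitches; work 82 rows.

Finished = 22 − 0.5 = 21.5 inches.
21.5 inches × 2.54 = 54.61 cm.
18/7.5 = 2.4 sts per cm; 54.61 × 2.4 = 131.06 sts.
Nearest multiple of 12 → 132.
9 inches = 22.86 cm; × 3.6 = 82.30 → 82 rows.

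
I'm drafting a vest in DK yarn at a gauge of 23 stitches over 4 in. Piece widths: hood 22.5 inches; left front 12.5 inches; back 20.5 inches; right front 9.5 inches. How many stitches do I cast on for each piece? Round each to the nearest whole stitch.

Rate = 23/4 = 5.75 sts per in.
hood: 22.5 × 5.75 = 129.38 → 129.
left front: 12.5 × 5.75 = 71.88 → 72.
back: 20.5 × 5.75 = 117.88 → 118.
right front: 9.5 × 5.75 = 54.62 → 55.

hood 129; left front 72; back 118; right front 55.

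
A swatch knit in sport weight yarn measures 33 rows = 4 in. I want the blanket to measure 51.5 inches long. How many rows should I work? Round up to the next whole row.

Knit 425 rows.

33 rows / 4 in = 8.25 rows per inch.
51.5 × 8.25 = 424.88 rows.
Round up → 425.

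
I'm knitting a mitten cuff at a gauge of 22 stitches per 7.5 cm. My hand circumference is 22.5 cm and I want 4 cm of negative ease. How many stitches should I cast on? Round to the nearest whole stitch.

Cast on 54 stitches.

Finished = 22.5 − 4 = 18.5 cm.
22 / 7.5 = 2.933 sts per cm.
18.50 × 2.933 = 54.27 sts.
→ 54 sts.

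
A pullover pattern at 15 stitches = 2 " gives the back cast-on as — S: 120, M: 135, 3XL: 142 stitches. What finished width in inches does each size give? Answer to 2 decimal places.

S 16.00 inches; M 18.00 inches; 3XL 18.93 inches.

15/2 = 7.5 sts per in.
S: 120 / 7.5 = 16.000 → 16.00 in.
M: 135 / 7.5 = 18.000 → 18.00 in.
3XL: 142 / 7.5 = 18.933 → 18.93 in.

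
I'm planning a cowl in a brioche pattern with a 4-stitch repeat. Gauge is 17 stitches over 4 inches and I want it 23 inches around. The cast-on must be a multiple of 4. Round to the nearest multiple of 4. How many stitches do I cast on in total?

CO 96 sts.

17 / 4 = 4.25 sts per inch.
23 × 4.25 = 97.75 sts.
Nearest multiple of 4: 96.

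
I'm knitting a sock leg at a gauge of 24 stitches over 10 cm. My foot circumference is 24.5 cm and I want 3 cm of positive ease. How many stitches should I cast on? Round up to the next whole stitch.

Cast on 66 stitches.

Finished = 24.5 + 3 = 27.5 cm.
24 / 10 = 2.4 sts per cm.
27.50 × 2.4 = 66.00 sts.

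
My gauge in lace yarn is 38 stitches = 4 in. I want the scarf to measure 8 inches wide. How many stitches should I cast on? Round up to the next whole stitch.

38 stitches / 4 in = 9.5 stitches per inch.
8 × 9.5 = 76.00 stitches.

76 stitches.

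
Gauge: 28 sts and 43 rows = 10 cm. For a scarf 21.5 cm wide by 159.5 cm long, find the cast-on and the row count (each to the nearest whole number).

Stitch gauge = 28/10 = 2.8 sts/cm; 21.5 × 2.8 = 60.20 → 60 sts.
Row gauge = 43/10 = 4.3 rows/cm; 159.5 × 4.3 = 685.85 → 686 rows.

Cast on 60 stitches and work 686 rows.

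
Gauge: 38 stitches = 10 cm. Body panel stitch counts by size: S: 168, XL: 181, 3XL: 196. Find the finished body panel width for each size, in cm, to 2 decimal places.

S 44.21 cm; XL 47.63 cm; 3XL 51.58 cm.

38/10 = 3.8 sts per cm.
S: 168 / 3.8 = 44.211 → 44.21 cm.
XL: 181 / 3.8 = 47.632 → 47.63 cm.
3XL: 196 / 3.8 = 51.579 → 51.58 cm.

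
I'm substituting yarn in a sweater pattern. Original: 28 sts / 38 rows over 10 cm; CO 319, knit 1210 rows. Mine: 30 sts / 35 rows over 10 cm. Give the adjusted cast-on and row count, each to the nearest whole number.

Cast on 342 stitches; work 1114 rows.

Stitches: 319 × 30/28 = 341.79 → 342.
Rows: 1210 × 35/38 = 1114.47 → 1114.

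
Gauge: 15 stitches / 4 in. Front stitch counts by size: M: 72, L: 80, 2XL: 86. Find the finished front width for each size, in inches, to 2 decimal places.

M 19.20 inches; L 21.33 inches; 2XL 22.93 inches.

15/4 = 3.75 sts per in.
M: 72 / 3.75 = 19.200 → 19.20 in.
L: 80 / 3.75 = 21.333 → 21.33 in.
2XL: 86 / 3.75 = 22.933 → 22.93 in.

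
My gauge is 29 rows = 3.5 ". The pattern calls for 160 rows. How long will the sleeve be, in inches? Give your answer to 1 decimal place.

19.3 inches.

29 rows / 3.5 inch = 8.286 rows per inch.
160 / 8.286 = 19.31 inches.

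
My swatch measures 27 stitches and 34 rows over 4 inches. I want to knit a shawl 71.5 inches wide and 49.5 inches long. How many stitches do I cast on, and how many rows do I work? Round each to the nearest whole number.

Cast on 483 stitches and work 421 rows.

Stitch gauge = 27/4 = 6.75 sts/in; 71.5 × 6.75 = 482.62 → 483 sts.
Row gauge = 34/4 = 8.5 rows/in; 49.5 × 8.5 = 420.75 → 421 rows.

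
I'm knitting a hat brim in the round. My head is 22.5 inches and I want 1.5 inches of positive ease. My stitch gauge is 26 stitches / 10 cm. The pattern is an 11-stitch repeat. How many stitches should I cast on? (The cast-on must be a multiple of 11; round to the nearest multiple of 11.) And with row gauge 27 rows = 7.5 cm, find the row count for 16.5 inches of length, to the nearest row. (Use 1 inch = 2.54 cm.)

Cast on 154 stitches; work 151 rows.

Finished = 22.5 + 1.5 = 24 inches.
24 inches × 2.54 = 60.96 cm.
26/10 = 2.6 sts per cm; 60.96 × 2.6 = 158.50 sts.
Nearest multiple of 11 → 154.
16.5 inches = 41.91 cm; × 3.6 = 150.88 → 151 rows.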